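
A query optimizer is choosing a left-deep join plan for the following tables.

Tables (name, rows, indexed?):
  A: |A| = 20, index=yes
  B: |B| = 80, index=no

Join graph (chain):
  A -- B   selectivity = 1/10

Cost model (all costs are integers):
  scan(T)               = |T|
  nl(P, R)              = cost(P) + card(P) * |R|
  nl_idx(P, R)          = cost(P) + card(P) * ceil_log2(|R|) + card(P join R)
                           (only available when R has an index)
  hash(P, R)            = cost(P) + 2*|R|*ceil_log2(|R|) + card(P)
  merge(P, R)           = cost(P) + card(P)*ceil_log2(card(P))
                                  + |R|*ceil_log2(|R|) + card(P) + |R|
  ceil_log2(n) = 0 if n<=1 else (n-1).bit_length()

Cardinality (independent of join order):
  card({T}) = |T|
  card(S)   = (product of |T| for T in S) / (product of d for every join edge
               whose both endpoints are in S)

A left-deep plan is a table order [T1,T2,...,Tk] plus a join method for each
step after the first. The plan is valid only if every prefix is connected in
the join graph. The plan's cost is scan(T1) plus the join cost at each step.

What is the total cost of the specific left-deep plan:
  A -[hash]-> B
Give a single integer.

step 1: scan A: cost=20, card=20
step 2: join B via hash
    card(P join B) = 20*80/(10) = 160
    cost = 20 + 2*80*7 + 20 = 1160

1160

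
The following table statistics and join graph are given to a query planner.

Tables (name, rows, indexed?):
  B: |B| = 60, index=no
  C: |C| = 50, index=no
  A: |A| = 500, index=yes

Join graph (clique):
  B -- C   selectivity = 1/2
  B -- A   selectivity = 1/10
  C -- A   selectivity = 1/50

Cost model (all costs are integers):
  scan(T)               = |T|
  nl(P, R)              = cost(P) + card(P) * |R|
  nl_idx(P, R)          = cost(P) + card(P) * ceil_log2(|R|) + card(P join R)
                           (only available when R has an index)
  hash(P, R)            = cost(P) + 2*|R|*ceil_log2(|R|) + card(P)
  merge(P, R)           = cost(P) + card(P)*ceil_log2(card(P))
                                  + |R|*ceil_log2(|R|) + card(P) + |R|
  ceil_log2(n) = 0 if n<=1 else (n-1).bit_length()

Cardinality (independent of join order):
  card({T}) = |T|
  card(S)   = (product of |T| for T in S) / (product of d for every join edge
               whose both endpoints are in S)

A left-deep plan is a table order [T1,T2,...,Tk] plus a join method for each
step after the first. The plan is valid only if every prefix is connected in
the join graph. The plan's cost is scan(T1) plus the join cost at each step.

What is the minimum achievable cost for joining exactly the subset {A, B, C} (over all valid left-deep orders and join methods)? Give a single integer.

2220

Selinger DP over subsets of {A,B,C}:
  {B}: scan cost=60, card=60
  {C}: scan cost=50, card=50
  {A}: scan cost=500, card=500
  {BC}: card=1500; try (C,hash)→720, (B,hash)→820, (B,merge)→820, (C,merge)→830, (B,nl)→3050, (C,nl)→3060; best=720 via (C,hash)
  {AB}: card=3000; try (B,hash)→1720, (A,nl_idx)→3600, (A,merge)→5480, (B,merge)→5920, (A,hash)→9120, (A,nl)→30060 …(+1); best=1720 via (B,hash)
  {AC}: card=500; try (A,nl_idx)→1000, (C,hash)→1600, (A,merge)→5400, (C,merge)→5850, (A,hash)→9100, (A,nl)→25050 …(+1); best=1000 via (A,nl_idx)
  {ABC}: card=1500; try (B,hash)→2220, (C,hash)→5320, (B,merge)→6420, (A,hash)→11220, (A,nl_idx)→15720, (A,merge)→23720 …(+4); best=2220 via (B,hash)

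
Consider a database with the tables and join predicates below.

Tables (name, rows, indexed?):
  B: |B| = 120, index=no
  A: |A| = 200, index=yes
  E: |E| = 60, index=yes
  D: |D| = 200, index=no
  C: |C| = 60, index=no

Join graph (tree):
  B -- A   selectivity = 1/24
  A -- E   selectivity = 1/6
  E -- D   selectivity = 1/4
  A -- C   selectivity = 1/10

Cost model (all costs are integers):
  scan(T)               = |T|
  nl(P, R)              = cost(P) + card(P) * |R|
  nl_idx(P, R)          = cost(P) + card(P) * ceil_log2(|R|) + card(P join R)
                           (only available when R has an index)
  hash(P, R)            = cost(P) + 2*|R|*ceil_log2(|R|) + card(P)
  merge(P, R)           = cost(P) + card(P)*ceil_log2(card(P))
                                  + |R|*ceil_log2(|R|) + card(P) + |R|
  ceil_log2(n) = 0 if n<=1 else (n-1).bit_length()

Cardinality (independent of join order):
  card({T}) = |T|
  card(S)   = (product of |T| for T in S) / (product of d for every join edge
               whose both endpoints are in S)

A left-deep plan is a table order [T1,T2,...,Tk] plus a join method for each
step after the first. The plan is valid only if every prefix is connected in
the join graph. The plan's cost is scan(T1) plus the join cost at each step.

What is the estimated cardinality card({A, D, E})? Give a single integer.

100000

Tables in S: A(200), D(200), E(60)
Edges inside S: A-E(d=6), E-D(d=4)
numerator = 200 * 200 * 60 = 2400000
denominator = 6 * 4 = 24
card(S) = 2400000 / 24 = 100000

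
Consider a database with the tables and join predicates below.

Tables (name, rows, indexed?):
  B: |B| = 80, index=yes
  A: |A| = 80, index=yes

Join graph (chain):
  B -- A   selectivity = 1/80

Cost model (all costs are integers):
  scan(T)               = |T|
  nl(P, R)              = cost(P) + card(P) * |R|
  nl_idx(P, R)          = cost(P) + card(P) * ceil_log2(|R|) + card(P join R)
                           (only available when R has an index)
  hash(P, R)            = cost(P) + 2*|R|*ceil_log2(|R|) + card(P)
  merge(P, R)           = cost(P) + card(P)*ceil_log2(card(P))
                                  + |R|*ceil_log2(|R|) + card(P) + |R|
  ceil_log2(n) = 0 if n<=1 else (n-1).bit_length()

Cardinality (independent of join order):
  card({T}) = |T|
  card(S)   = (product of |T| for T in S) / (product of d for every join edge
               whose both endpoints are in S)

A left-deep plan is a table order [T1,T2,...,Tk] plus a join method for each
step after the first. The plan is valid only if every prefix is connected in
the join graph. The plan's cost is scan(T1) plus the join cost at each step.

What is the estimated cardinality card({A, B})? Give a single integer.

Tables in S: A(80), B(80)
Edges inside S: B-A(d=80)
numerator = 80 * 80 = 6400
denominator = 80 = 80
card(S) = 6400 / 80 = 80

80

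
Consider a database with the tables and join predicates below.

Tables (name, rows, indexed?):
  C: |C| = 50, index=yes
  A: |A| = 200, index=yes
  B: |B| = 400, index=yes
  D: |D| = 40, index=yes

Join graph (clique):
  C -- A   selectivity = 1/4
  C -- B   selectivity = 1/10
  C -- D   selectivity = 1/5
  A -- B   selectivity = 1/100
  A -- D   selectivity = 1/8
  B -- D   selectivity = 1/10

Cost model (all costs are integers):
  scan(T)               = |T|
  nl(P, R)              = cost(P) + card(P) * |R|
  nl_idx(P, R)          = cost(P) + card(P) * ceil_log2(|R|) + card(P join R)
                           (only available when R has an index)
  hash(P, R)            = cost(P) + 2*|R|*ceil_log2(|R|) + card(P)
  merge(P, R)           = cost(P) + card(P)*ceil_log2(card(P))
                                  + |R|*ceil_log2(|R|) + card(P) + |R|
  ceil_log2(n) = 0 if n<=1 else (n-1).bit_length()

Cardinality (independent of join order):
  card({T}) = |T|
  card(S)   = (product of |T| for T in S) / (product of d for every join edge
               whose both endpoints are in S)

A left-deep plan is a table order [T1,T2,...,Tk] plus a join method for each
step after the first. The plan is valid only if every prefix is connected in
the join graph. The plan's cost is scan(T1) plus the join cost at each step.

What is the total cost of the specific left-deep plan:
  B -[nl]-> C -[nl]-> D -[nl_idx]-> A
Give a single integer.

113300

step 1: scan B: cost=400, card=400
step 2: join C via nl
    card(P join C) = 400*50/(10) = 2000
    cost = 400 + 400*50 = 20400
step 3: join D via nl
    card(P join D) = 2000*40/(5*10) = 1600
    cost = 20400 + 2000*40 = 100400
step 4: join A via nl_idx
    card(P join A) = 1600*200/(4*100*8) = 100
    cost = 100400 + 1600*8 + 100 = 113300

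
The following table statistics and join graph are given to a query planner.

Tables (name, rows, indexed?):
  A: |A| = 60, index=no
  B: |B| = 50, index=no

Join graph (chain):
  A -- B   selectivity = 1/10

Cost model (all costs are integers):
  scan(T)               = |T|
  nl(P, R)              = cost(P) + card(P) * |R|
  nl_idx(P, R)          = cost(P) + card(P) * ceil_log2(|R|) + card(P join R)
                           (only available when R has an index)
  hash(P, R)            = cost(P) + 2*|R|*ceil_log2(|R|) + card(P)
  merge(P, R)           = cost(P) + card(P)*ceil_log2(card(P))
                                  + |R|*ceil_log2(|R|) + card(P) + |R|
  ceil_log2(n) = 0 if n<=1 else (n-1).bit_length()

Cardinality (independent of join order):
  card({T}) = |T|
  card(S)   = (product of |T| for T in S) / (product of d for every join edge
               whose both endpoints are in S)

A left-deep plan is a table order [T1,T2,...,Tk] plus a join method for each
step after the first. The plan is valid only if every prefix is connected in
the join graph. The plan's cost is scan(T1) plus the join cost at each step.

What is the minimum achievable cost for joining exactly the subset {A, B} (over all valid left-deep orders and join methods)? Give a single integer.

Selinger DP over subsets of {A,B}:
  {A}: scan cost=60, card=60
  {B}: scan cost=50, card=50
  {AB}: card=300; try (B,hash)→720, (A,hash)→820, (A,merge)→820, (B,merge)→830, (A,nl)→3050, (B,nl)→3060; best=720 via (B,hash)

720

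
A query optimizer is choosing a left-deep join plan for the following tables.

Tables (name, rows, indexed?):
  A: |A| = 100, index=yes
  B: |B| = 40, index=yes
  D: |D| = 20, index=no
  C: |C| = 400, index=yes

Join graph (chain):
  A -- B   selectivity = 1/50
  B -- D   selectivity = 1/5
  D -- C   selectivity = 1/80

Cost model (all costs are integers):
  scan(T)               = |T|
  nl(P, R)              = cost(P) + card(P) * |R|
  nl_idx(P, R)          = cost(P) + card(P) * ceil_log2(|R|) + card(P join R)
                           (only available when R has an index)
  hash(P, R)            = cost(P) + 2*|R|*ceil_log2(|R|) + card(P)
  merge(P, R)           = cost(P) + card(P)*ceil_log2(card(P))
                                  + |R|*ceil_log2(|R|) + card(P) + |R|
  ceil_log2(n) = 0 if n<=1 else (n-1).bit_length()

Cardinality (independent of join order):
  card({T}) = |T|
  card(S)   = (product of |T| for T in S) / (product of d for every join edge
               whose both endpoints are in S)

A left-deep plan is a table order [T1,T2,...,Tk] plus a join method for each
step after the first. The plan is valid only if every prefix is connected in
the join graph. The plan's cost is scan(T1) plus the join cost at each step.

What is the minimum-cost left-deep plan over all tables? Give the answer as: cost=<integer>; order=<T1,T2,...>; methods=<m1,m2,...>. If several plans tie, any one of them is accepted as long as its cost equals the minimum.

Selinger DP (subsets sized 1..n):
  {A}: scan cost=100, card=100
  {B}: scan cost=40, card=40
  {D}: scan cost=20, card=20
  {C}: scan cost=400, card=400
  {AB}: card=80; try (A,nl_idx)→400, (B,hash)→680, (B,nl_idx)→780, (A,merge)→1120, (B,merge)→1180, (A,hash)→1480 …(+2); best=400 via (A,nl_idx)
  {BD}: card=160; try (D,hash)→280, (B,nl_idx)→300, (B,merge)→420, (D,merge)→440, (B,hash)→520, (B,nl)→820 …(+1); best=280 via (D,hash)
  {CD}: card=100; try (C,nl_idx)→300, (D,hash)→1000, (C,merge)→4140, (D,merge)→4520, (C,hash)→7240, (C,nl)→8020 …(+1); best=300 via (C,nl_idx)
  {ABD}: card=320; try (D,hash)→680, (D,merge)→1160, (A,nl_idx)→1720, (A,hash)→1840, (D,nl)→2000, (A,merge)→2520 …(+1); best=680 via (D,hash)
  {BCD}: card=800; try (B,hash)→880, (B,merge)→1380, (B,nl_idx)→1700, (C,nl_idx)→2520, (B,nl)→4300, (C,merge)→5720 …(+2); best=880 via (B,hash)
  {ABCD}: card=1600; try (A,hash)→3080, (C,nl_idx)→5160, (C,merge)→7880, (A,nl_idx)→8080, (C,hash)→8200, (A,merge)→10480 …(+2); best=3080 via (A,hash)

cost=3080; order=D,C,B,A; methods=nl_idx,hash,hash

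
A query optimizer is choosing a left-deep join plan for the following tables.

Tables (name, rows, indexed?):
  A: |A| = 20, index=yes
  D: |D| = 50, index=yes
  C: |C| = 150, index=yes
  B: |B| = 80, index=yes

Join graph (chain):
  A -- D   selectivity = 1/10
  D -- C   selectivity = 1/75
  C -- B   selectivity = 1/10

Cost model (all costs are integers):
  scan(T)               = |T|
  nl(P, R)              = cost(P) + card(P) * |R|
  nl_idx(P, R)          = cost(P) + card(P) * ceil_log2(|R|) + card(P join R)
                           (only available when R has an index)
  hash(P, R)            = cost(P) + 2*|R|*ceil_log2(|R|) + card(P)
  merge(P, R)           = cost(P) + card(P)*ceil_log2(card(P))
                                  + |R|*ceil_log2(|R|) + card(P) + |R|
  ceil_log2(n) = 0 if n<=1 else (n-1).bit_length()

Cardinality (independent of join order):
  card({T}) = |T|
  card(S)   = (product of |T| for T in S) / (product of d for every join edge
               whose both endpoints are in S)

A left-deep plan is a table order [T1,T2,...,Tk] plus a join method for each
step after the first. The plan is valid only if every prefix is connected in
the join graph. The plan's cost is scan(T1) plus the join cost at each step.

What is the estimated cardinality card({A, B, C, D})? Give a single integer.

1600

Tables in S: A(20), B(80), C(150), D(50)
Edges inside S: A-D(d=10), D-C(d=75), C-B(d=10)
numerator = 20 * 80 * 150 * 50 = 12000000
denominator = 10 * 75 * 10 = 7500
card(S) = 12000000 / 7500 = 1600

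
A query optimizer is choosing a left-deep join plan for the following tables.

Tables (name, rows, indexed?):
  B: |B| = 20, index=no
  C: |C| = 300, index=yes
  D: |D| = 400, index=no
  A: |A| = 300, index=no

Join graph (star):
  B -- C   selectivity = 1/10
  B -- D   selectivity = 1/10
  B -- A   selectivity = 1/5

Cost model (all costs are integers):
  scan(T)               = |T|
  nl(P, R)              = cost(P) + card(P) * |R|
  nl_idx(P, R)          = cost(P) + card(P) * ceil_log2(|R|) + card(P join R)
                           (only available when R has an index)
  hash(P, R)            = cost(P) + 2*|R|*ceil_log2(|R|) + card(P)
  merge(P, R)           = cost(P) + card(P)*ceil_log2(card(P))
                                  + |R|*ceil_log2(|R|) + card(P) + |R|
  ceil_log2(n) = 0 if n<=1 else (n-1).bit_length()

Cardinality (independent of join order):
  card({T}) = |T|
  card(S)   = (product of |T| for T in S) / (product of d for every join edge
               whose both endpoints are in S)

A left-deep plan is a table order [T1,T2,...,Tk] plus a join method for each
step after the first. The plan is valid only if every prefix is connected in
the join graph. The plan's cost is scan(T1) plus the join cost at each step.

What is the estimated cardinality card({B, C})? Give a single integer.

600

Tables in S: B(20), C(300)
Edges inside S: B-C(d=10)
numerator = 20 * 300 = 6000
denominator = 10 = 10
card(S) = 6000 / 10 = 600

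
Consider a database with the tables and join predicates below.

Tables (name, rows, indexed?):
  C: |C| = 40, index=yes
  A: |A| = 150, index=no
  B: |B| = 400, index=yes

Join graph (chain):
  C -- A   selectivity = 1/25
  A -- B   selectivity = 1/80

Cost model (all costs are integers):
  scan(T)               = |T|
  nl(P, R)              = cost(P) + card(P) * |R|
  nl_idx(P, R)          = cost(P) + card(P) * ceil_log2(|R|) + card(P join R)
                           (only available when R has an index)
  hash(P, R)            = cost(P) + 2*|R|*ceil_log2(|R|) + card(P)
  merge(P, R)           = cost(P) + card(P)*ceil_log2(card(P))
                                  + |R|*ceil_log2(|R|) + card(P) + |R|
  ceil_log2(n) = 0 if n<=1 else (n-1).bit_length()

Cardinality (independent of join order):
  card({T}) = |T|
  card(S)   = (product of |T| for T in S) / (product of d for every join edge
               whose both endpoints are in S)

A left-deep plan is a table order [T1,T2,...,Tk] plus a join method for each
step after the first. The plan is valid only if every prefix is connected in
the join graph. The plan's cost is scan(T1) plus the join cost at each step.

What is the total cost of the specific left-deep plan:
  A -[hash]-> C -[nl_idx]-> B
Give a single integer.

4140

step 1: scan A: cost=150, card=150
step 2: join C via hash
    card(P join C) = 150*40/(25) = 240
    cost = 150 + 2*40*6 + 150 = 780
step 3: join B via nl_idx
    card(P join B) = 240*400/(80) = 1200
    cost = 780 + 240*9 + 1200 = 4140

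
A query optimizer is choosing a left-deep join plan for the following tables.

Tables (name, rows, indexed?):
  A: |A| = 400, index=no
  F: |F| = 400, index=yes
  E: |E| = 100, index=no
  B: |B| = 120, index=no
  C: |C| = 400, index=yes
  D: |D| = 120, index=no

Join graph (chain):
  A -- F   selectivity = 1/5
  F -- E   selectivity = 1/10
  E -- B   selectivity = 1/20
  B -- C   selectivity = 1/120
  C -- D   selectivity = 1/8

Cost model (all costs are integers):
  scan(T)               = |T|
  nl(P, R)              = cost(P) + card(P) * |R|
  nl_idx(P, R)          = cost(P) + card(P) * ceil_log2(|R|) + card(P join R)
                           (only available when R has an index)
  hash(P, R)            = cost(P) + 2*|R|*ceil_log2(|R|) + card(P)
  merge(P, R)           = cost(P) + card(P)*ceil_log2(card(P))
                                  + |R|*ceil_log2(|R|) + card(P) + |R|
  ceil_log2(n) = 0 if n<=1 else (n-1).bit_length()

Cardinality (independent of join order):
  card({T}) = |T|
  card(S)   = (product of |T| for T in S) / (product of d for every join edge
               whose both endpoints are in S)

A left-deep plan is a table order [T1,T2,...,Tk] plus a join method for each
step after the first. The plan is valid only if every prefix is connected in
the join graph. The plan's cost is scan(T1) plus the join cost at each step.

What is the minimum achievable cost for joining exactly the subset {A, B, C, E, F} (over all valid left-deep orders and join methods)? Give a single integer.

99800

Selinger DP over subsets of {A,B,C,E,F}:
  {A}: scan cost=400, card=400
  {F}: scan cost=400, card=400
  {E}: scan cost=100, card=100
  {B}: scan cost=120, card=120
  {C}: scan cost=400, card=400
  {AF}: card=32000; try (F,hash)→8000, (A,hash)→8000, (F,merge)→8400, (A,merge)→8400, (F,nl_idx)→36000, (F,nl)→160400 …(+1); best=8000 via (F,hash)
  {EF}: card=4000; try (E,hash)→2200, (F,merge)→4900, (F,nl_idx)→5000, (E,merge)→5200, (F,hash)→7400, (F,nl)→40100 …(+1); best=2200 via (E,hash)
  {BE}: card=600; try (E,hash)→1640, (B,merge)→1860, (E,merge)→1880, (B,hash)→1880, (B,nl)→12100, (E,nl)→12120; best=1640 via (E,hash)
  {BC}: card=400; try (C,nl_idx)→1600, (B,hash)→2480, (C,merge)→5080, (B,merge)→5360, (C,hash)→7440, (C,nl)→48120 …(+1); best=1600 via (C,nl_idx)
  {AEF}: card=320000; try (A,hash)→13400, (E,hash)→41400, (A,merge)→58200, (E,merge)→520800, (A,nl)→1602200, (E,nl)→3208000; best=13400 via (A,hash)
  {BEF}: card=24000; try (B,hash)→7880, (F,hash)→9440, (F,merge)→12240, (F,nl_idx)→31040, (B,merge)→55160, (F,nl)→241640 …(+1); best=7880 via (B,hash)
  {BCE}: card=2000; try (E,hash)→3400, (E,merge)→6400, (C,nl_idx)→9040, (C,hash)→9440, (C,merge)→12240, (E,nl)→41600 …(+1); best=3400 via (E,hash)
  {ABEF}: card=1920000; try (A,hash)→39080, (B,hash)→335080, (A,merge)→395880, (B,merge)→6414360, (A,nl)→9607880, (B,nl)→38413400; best=39080 via (A,hash)
  {BCEF}: card=80000; try (F,hash)→12600, (F,merge)→31400, (C,hash)→39080, (F,nl_idx)→101400, (C,nl_idx)→303880, (C,merge)→395880 …(+2); best=12600 via (F,hash)
  {ABCEF}: card=6400000; try (A,hash)→99800, (A,merge)→1456600, (C,hash)→1966280, (C,nl_idx)→23719080, (A,nl)→32012600, (C,merge)→42283080 …(+1); best=99800 via (A,hash)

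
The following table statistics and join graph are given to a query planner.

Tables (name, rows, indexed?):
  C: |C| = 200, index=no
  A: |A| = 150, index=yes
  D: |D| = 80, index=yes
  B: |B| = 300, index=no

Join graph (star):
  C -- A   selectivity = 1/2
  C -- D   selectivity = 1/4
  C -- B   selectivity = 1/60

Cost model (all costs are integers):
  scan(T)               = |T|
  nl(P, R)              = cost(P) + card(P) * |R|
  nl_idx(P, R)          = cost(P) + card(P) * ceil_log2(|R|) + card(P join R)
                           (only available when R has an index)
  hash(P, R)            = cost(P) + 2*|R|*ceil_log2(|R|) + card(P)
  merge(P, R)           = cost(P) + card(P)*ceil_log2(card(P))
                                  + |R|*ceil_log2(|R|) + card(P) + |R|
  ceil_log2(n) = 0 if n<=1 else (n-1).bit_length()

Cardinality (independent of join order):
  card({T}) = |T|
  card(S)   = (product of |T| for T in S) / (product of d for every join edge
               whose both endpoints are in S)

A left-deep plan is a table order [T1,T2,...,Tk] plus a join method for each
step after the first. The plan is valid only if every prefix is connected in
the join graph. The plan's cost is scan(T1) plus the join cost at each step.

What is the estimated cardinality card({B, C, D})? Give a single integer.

20000

Tables in S: B(300), C(200), D(80)
Edges inside S: C-D(d=4), C-B(d=60)
numerator = 300 * 200 * 80 = 4800000
denominator = 4 * 60 = 240
card(S) = 4800000 / 240 = 20000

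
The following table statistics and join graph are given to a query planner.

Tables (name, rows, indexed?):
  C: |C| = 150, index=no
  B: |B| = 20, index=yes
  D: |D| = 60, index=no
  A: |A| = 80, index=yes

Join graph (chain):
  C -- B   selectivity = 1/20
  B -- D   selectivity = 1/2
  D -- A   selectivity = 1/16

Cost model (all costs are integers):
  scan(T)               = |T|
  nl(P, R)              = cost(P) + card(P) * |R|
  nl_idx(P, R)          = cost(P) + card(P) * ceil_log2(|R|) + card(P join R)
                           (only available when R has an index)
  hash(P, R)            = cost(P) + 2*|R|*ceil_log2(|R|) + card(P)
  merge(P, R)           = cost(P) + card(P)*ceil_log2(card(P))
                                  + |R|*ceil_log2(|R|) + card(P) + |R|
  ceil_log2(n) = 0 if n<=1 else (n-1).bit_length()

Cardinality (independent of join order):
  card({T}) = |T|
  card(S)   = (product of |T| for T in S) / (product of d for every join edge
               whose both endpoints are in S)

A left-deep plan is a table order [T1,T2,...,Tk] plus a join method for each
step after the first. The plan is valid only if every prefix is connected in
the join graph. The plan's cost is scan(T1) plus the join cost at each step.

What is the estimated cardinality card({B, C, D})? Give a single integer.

4500

Tables in S: B(20), C(150), D(60)
Edges inside S: C-B(d=20), B-D(d=2)
numerator = 20 * 150 * 60 = 180000
denominator = 20 * 2 = 40
card(S) = 180000 / 40 = 4500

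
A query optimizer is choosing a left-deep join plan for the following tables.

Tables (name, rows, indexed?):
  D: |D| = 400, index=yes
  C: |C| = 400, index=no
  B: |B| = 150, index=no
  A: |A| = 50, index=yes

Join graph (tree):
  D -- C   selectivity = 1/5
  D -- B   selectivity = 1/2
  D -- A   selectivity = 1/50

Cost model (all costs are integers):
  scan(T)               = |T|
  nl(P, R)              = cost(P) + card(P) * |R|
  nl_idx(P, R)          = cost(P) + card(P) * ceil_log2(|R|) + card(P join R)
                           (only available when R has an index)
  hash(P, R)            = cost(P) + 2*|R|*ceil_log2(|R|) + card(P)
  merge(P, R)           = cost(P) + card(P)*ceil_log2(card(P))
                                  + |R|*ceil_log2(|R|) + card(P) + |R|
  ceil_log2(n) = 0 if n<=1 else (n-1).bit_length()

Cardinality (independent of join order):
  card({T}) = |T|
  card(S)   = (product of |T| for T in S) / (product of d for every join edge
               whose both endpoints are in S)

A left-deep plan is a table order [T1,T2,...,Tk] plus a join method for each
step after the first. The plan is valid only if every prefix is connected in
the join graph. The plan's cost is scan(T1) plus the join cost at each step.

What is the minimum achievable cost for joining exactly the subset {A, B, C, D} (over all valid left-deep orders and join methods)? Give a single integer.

40900

Selinger DP over subsets of {A,B,C,D}:
  {D}: scan cost=400, card=400
  {C}: scan cost=400, card=400
  {B}: scan cost=150, card=150
  {A}: scan cost=50, card=50
  {CD}: card=32000; try (D,hash)→8000, (C,hash)→8000, (D,merge)→8400, (C,merge)→8400, (D,nl_idx)→36000, (D,nl)→160400 …(+1); best=8000 via (D,hash)
  {BD}: card=30000; try (B,hash)→3200, (D,merge)→5500, (B,merge)→5750, (D,hash)→7500, (D,nl_idx)→31500, (D,nl)→60150 …(+1); best=3200 via (B,hash)
  {AD}: card=400; try (D,nl_idx)→900, (A,hash)→1400, (A,nl_idx)→3200, (D,merge)→4400, (A,merge)→4750, (D,hash)→7300 …(+2); best=900 via (D,nl_idx)
  {BCD}: card=2400000; try (C,hash)→40400, (B,hash)→42400, (C,merge)→487200, (B,merge)→521350, (B,nl)→4808000, (C,nl)→12003200; best=40400 via (C,hash)
  {ACD}: card=32000; try (C,hash)→8500, (C,merge)→8900, (A,hash)→40600, (C,nl)→160900, (A,nl_idx)→232000, (A,merge)→520350 …(+1); best=8500 via (C,hash)
  {ABD}: card=30000; try (B,hash)→3700, (B,merge)→6250, (A,hash)→33800, (B,nl)→60900, (A,nl_idx)→213200, (A,merge)→483550 …(+1); best=3700 via (B,hash)
  {ABCD}: card=2400000; try (C,hash)→40900, (B,hash)→42900, (C,merge)→487700, (B,merge)→521850, (A,hash)→2441000, (B,nl)→4808500 …(+4); best=40900 via (C,hash)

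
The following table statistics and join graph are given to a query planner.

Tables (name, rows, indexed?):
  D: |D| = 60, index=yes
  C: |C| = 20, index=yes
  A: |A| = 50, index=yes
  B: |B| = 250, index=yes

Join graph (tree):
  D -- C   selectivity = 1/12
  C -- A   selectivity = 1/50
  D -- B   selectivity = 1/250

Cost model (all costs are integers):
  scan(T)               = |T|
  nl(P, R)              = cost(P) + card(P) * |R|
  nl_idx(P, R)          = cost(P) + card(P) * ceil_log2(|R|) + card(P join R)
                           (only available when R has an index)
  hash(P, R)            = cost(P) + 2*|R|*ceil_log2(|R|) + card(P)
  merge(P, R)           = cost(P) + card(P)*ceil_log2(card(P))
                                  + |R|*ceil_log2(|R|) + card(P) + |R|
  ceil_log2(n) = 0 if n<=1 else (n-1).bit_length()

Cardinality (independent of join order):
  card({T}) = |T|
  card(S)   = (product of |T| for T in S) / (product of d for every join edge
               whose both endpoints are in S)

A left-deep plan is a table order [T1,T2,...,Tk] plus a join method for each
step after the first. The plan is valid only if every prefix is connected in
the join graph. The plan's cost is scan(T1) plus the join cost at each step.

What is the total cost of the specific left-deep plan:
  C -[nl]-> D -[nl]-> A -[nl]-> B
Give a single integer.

step 1: scan C: cost=20, card=20
step 2: join D via nl
    card(P join D) = 20*60/(12) = 100
    cost = 20 + 20*60 = 1220
step 3: join A via nl
    card(P join A) = 100*50/(50) = 100
    cost = 1220 + 100*50 = 6220
step 4: join B via nl
    card(P join B) = 100*250/(250) = 100
    cost = 6220 + 100*250 = 31220

31220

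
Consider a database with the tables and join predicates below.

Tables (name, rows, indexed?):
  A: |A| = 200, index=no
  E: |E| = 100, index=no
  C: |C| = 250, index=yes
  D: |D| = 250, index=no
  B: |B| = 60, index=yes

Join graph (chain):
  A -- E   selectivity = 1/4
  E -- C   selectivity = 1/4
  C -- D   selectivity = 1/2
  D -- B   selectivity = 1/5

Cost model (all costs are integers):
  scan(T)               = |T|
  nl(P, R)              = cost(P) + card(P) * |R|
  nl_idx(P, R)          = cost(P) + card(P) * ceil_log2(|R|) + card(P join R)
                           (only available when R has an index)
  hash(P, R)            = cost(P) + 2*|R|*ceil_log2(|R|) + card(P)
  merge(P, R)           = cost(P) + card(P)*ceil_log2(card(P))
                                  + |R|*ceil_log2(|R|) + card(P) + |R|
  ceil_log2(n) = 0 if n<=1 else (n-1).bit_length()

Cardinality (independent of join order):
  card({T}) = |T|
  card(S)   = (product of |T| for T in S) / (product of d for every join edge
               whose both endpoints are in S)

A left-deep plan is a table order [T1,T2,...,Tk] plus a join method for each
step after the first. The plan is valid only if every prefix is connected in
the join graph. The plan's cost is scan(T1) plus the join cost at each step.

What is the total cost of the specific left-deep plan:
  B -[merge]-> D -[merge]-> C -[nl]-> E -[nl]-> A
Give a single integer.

step 1: scan B: cost=60, card=60
step 2: join D via merge
    card(P join D) = 60*250/(5) = 3000
    cost = 60 + 60*6 + 250*8 + 60 + 250 = 2730
step 3: join C via merge
    card(P join C) = 3000*250/(2) = 375000
    cost = 2730 + 3000*12 + 250*8 + 3000 + 250 = 43980
step 4: join E via nl
    card(P join E) = 375000*100/(4) = 9375000
    cost = 43980 + 375000*100 = 37543980
step 5: join A via nl
    card(P join A) = 9375000*200/(4) = 468750000
    cost = 37543980 + 9375000*200 = 1912543980

1912543980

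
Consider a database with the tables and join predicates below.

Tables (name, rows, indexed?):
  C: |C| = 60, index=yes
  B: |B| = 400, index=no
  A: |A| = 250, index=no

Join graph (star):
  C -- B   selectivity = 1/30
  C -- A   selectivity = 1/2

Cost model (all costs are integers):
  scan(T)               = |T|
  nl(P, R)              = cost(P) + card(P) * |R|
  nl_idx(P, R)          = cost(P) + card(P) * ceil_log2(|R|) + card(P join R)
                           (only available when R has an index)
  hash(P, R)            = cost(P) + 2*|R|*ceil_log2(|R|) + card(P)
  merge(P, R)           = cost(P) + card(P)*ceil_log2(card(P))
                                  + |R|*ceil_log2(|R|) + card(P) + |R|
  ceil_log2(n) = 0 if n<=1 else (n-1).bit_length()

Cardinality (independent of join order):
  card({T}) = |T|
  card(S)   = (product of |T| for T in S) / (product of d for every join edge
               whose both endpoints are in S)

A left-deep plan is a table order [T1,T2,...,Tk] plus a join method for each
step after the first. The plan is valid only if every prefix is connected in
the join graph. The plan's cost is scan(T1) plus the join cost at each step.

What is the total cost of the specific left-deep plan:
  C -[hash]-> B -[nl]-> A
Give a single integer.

207320

step 1: scan C: cost=60, card=60
step 2: join B via hash
    card(P join B) = 60*400/(30) = 800
    cost = 60 + 2*400*9 + 60 = 7320
step 3: join A via nl
    card(P join A) = 800*250/(2) = 100000
    cost = 7320 + 800*250 = 207320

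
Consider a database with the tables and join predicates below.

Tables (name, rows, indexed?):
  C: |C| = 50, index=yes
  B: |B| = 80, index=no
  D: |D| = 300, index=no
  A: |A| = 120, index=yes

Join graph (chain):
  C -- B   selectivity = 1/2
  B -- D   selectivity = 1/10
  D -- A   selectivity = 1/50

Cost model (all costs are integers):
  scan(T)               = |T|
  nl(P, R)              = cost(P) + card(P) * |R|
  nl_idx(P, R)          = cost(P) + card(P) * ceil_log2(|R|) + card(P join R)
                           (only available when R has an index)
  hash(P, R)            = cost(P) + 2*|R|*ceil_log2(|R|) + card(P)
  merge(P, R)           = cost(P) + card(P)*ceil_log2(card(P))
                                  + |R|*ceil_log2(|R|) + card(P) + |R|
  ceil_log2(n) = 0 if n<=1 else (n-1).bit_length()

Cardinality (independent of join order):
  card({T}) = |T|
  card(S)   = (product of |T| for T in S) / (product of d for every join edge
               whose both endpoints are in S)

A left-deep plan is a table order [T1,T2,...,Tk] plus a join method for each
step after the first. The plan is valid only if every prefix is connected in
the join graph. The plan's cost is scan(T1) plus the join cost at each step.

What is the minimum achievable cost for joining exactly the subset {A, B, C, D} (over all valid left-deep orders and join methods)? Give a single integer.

Selinger DP over subsets of {A,B,C,D}:
  {C}: scan cost=50, card=50
  {B}: scan cost=80, card=80
  {D}: scan cost=300, card=300
  {A}: scan cost=120, card=120
  {BC}: card=2000; try (C,hash)→760, (B,merge)→1040, (C,merge)→1070, (B,hash)→1220, (C,nl_idx)→2560, (B,nl)→4050 …(+1); best=760 via (C,hash)
  {BD}: card=2400; try (B,hash)→1720, (D,merge)→3720, (B,merge)→3940, (D,hash)→5560, (D,nl)→24080, (B,nl)→24300; best=1720 via (B,hash)
  {AD}: card=720; try (A,hash)→2280, (A,nl_idx)→3120, (D,merge)→4080, (A,merge)→4260, (D,hash)→5640, (D,nl)→36120 …(+1); best=2280 via (A,hash)
  {BCD}: card=60000; try (C,hash)→4720, (D,hash)→8160, (D,merge)→27760, (C,merge)→33270, (C,nl_idx)→76120, (C,nl)→121720 …(+1); best=4720 via (C,hash)
  {ABD}: card=5760; try (B,hash)→4120, (A,hash)→5800, (B,merge)→10840, (A,nl_idx)→24280, (A,merge)→33880, (B,nl)→59880 …(+1); best=4120 via (B,hash)
  {ABCD}: card=144000; try (C,hash)→10480, (A,hash)→66400, (C,merge)→85110, (C,nl_idx)→182680, (C,nl)→292120, (A,nl_idx)→568720 …(+2); best=10480 via (C,hash)

10480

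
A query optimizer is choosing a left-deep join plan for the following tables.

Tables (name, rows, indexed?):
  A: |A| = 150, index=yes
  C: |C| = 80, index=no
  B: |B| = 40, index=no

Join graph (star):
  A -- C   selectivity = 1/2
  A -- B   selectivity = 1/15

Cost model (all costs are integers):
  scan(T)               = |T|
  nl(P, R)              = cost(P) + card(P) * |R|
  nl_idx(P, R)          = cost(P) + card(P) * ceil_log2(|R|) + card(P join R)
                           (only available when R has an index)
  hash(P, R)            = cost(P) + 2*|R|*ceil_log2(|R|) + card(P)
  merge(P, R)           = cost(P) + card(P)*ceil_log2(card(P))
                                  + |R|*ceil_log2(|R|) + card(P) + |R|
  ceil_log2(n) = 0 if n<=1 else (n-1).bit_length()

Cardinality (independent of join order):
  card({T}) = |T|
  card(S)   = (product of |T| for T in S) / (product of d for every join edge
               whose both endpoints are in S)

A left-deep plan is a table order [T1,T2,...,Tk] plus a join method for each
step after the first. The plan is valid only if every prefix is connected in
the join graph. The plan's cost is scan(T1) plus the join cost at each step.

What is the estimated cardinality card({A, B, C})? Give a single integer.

16000

Tables in S: A(150), B(40), C(80)
Edges inside S: A-C(d=2), A-B(d=15)
numerator = 150 * 40 * 80 = 480000
denominator = 2 * 15 = 30
card(S) = 480000 / 30 = 16000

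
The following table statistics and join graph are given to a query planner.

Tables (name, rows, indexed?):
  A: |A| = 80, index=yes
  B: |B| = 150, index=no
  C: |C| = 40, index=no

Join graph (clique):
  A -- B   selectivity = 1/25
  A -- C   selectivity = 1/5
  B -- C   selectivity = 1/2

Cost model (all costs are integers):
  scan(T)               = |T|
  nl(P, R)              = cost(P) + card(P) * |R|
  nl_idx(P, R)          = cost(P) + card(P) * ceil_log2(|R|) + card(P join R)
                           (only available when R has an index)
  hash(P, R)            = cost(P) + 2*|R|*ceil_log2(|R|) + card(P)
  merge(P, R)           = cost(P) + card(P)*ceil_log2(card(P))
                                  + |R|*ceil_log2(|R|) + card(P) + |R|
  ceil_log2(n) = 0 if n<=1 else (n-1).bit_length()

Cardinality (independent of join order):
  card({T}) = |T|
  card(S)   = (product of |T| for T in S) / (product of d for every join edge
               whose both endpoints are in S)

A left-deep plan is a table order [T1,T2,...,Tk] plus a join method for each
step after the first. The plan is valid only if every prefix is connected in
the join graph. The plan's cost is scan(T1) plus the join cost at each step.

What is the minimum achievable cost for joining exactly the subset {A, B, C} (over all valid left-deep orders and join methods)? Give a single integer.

Selinger DP over subsets of {A,B,C}:
  {A}: scan cost=80, card=80
  {B}: scan cost=150, card=150
  {C}: scan cost=40, card=40
  {AB}: card=480; try (A,hash)→1420, (A,nl_idx)→1680, (B,merge)→2070, (A,merge)→2140, (B,hash)→2560, (B,nl)→12080 …(+1); best=1420 via (A,hash)
  {AC}: card=640; try (C,hash)→640, (A,merge)→960, (A,nl_idx)→960, (C,merge)→1000, (A,hash)→1200, (A,nl)→3240 …(+1); best=640 via (C,hash)
  {BC}: card=3000; try (C,hash)→780, (B,merge)→1670, (C,merge)→1780, (B,hash)→2480, (B,nl)→6040, (C,nl)→6150; best=780 via (C,hash)
  {ABC}: card=1920; try (C,hash)→2380, (B,hash)→3680, (A,hash)→4900, (C,merge)→6500, (B,merge)→9030, (C,nl)→20620 …(+4); best=2380 via (C,hash)

2380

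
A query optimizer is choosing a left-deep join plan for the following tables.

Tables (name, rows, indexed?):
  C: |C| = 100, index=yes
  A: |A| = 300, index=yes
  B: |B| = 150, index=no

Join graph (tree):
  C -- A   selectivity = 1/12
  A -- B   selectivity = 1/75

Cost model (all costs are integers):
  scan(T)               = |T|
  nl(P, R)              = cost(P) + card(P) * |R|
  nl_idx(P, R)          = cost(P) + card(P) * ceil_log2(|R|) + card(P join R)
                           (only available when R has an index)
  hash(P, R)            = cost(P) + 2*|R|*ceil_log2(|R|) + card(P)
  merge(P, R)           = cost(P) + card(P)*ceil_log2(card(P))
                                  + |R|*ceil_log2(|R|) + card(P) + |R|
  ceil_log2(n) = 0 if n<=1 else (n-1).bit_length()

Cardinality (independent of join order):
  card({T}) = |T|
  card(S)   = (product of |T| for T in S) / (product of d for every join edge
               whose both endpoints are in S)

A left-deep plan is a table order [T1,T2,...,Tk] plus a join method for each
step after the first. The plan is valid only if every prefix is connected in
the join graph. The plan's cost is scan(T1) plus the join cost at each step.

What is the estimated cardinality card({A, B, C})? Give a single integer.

Tables in S: A(300), B(150), C(100)
Edges inside S: C-A(d=12), A-B(d=75)
numerator = 300 * 150 * 100 = 4500000
denominator = 12 * 75 = 900
card(S) = 4500000 / 900 = 5000

5000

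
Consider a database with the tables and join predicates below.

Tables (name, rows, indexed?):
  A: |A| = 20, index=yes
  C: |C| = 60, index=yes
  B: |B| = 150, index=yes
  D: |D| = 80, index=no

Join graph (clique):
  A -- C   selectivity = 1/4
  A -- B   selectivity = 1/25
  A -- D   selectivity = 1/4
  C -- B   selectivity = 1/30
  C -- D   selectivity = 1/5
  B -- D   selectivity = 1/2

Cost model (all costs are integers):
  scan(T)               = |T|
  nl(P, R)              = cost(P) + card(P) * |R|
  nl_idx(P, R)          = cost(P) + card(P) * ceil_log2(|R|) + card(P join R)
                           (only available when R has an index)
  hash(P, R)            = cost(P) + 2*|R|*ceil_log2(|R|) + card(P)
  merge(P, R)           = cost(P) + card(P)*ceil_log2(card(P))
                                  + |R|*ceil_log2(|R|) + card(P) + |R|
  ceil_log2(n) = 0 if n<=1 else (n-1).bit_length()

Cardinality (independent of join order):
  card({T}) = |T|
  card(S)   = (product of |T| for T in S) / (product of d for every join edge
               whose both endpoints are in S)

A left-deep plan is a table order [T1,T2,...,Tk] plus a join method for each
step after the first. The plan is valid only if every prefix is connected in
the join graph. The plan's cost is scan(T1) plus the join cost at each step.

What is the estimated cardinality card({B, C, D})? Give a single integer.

Tables in S: B(150), C(60), D(80)
Edges inside S: C-B(d=30), C-D(d=5), B-D(d=2)
numerator = 150 * 60 * 80 = 720000
denominator = 30 * 5 * 2 = 300
card(S) = 720000 / 300 = 2400

2400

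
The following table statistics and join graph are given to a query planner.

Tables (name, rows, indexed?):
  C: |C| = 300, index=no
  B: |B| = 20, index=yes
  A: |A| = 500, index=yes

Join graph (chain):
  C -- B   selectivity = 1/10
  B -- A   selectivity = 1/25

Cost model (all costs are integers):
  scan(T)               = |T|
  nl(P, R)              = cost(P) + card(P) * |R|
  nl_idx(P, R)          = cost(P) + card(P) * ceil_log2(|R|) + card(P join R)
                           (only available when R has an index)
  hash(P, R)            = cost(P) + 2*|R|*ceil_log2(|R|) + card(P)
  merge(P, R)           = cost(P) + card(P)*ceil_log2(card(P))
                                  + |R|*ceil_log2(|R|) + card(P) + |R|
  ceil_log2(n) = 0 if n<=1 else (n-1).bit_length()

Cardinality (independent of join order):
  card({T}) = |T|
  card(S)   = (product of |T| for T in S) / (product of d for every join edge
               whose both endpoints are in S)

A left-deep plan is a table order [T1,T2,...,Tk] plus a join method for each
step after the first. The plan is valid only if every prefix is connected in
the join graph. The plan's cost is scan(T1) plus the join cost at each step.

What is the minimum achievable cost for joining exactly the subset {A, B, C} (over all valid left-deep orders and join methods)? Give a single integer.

Selinger DP over subsets of {A,B,C}:
  {C}: scan cost=300, card=300
  {B}: scan cost=20, card=20
  {A}: scan cost=500, card=500
  {BC}: card=600; try (B,hash)→800, (B,nl_idx)→2400, (C,merge)→3140, (B,merge)→3420, (C,hash)→5440, (C,nl)→6020 …(+1); best=800 via (B,hash)
  {AB}: card=400; try (A,nl_idx)→600, (B,hash)→1200, (B,nl_idx)→3400, (A,merge)→5140, (B,merge)→5620, (A,hash)→9040 …(+2); best=600 via (A,nl_idx)
  {ABC}: card=12000; try (C,hash)→6400, (C,merge)→7600, (A,hash)→10400, (A,merge)→12400, (A,nl_idx)→18200, (C,nl)→120600 …(+1); best=6400 via (C,hash)

6400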